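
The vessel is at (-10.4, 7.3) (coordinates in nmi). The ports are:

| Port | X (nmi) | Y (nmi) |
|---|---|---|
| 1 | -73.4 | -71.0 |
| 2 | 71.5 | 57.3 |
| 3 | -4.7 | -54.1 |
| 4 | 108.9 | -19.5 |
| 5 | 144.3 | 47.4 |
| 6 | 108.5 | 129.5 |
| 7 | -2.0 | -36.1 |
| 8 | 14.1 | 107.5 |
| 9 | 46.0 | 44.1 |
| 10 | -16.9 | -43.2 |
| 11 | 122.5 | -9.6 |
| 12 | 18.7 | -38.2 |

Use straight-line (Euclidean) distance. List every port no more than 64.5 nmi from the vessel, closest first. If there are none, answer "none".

7, 10, 12, 3

Distances from (-10.4, 7.3):
1: 100.5 nmi
2: 96.0 nmi
3: 61.7 nmi
4: 122.3 nmi
5: 159.8 nmi
6: 170.5 nmi
7: 44.2 nmi
8: 103.2 nmi
9: 67.3 nmi
10: 50.9 nmi
11: 134.0 nmi
12: 54.0 nmi
Threshold 64.5 nmi: 7 (44.2 nmi), 10 (50.9 nmi), 12 (54.0 nmi), 3 (61.7 nmi) are within range.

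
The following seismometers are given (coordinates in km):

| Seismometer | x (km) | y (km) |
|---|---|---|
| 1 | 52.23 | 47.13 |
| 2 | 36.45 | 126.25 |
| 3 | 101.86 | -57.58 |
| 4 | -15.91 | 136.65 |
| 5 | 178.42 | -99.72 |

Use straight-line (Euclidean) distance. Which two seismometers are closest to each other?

2 and 4

Pairwise distances:
1–2: 80.68 km
1–3: 115.88 km
1–4: 112.50 km
1–5: 193.62 km
2–3: 195.12 km
2–4: 53.38 km
2–5: 266.87 km
3–4: 227.15 km
3–5: 87.39 km
4–5: 306.00 km
Closest pair: 2–4 at 53.38 km.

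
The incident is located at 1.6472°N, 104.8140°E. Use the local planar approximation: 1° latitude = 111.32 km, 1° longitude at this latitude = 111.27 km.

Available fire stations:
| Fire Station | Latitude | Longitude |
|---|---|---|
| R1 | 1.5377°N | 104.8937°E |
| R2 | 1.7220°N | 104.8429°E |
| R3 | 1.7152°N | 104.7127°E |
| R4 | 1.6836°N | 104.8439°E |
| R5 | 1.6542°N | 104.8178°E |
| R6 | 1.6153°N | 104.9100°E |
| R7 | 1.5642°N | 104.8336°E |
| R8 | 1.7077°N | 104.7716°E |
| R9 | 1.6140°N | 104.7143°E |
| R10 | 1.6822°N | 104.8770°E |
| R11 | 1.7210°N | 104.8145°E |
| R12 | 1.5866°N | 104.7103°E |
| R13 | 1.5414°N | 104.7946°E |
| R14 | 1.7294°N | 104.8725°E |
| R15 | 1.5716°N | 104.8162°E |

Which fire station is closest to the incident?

R5

Distances from 1.6472°N, 104.8140°E:
R1: 15.0742 km
R2: 8.9261 km
R3: 13.5776 km
R4: 5.2429 km
R5: 0.8866 km
R6: 11.2567 km
R7: 9.4935 km
R8: 8.2229 km
R9: 11.6931 km
R10: 8.0200 km
R11: 8.2156 km
R12: 13.3660 km
R13: 11.9738 km
R14: 11.2295 km
R15: 8.4194 km
Minimum: R5 at 0.8866 km.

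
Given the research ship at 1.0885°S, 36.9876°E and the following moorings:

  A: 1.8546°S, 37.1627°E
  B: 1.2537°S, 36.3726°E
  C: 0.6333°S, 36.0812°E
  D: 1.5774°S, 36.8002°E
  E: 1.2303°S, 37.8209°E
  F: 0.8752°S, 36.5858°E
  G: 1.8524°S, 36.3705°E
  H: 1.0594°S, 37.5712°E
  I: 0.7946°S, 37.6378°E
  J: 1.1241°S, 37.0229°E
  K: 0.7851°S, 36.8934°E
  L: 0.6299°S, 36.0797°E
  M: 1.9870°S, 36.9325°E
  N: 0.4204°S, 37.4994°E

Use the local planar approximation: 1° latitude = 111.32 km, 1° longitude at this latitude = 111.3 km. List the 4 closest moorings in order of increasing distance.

J, K, F, D

Distances from 1.0885°S, 36.9876°E:
A: 87.4807 km
B: 70.8769 km
C: 112.8937 km
D: 58.2842 km
E: 94.0800 km
F: 50.6331 km
G: 109.3103 km
H: 65.0354 km
I: 79.4193 km
J: 5.5805 km
K: 35.3644 km
L: 113.2131 km
M: 100.2088 km
N: 93.6811 km
Sorted: J (5.5805 km) < K (35.3644 km) < F (50.6331 km) < D (58.2842 km) < H (65.0354 km) < B (70.8769 km) < …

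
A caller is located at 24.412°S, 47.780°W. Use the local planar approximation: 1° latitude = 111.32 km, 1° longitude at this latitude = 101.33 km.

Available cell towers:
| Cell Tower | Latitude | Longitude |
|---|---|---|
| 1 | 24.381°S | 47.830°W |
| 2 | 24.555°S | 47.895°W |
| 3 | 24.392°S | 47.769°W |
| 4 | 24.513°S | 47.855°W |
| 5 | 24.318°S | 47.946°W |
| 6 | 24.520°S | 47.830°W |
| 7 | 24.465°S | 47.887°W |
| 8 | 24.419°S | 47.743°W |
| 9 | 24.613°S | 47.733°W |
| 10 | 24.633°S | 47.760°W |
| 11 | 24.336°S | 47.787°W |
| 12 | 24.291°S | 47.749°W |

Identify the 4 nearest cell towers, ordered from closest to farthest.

Distances from 24.412°S, 47.780°W:
1: 6.130 km
2: 19.728 km
3: 2.490 km
4: 13.571 km
5: 19.810 km
6: 13.047 km
7: 12.344 km
8: 3.829 km
9: 22.877 km
10: 24.685 km
11: 8.490 km
12: 13.831 km
Sorted: 3 (2.490 km) < 8 (3.829 km) < 1 (6.130 km) < 11 (8.490 km) < 7 (12.344 km) < 6 (13.047 km) < …

3, 8, 1, 11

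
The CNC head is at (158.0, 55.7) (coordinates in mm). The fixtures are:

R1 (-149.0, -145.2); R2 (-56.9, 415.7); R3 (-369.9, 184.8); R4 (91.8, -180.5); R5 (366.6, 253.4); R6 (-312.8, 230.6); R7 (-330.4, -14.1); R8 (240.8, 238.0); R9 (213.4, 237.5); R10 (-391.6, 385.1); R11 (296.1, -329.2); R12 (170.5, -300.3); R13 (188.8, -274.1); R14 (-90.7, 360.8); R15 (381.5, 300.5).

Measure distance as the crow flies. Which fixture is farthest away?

Distances from (158.0, 55.7):
R1: √((-307.0)² + (-200.9)²) = √(94249.000 + 40360.810) = 366.9 mm
R2: √((-214.9)² + (360.0)²) = √(46182.010 + 129600.000) = 419.3 mm
R3: √((-527.9)² + (129.1)²) = √(278678.410 + 16666.810) = 543.5 mm
R4: √((-66.2)² + (-236.2)²) = √(4382.440 + 55790.440) = 245.3 mm
R5: √((208.6)² + (197.7)²) = √(43513.960 + 39085.290) = 287.4 mm
R6: √((-470.8)² + (174.9)²) = √(221652.640 + 30590.010) = 502.2 mm
R7: √((-488.4)² + (-69.8)²) = √(238534.560 + 4872.040) = 493.4 mm
R8: √((82.8)² + (182.3)²) = √(6855.840 + 33233.290) = 200.2 mm
R9: √((55.4)² + (181.8)²) = √(3069.160 + 33051.240) = 190.1 mm
R10: √((-549.6)² + (329.4)²) = √(302060.160 + 108504.360) = 640.8 mm
R11: √((138.1)² + (-384.9)²) = √(19071.610 + 148148.010) = 408.9 mm
R12: √((12.5)² + (-356.0)²) = √(156.250 + 126736.000) = 356.2 mm
R13: √((30.8)² + (-329.8)²) = √(948.640 + 108768.040) = 331.2 mm
R14: √((-248.7)² + (305.1)²) = √(61851.690 + 93086.010) = 393.6 mm
R15: √((223.5)² + (244.8)²) = √(49952.250 + 59927.040) = 331.5 mm
Maximum: R10 at 640.8 mm.

R10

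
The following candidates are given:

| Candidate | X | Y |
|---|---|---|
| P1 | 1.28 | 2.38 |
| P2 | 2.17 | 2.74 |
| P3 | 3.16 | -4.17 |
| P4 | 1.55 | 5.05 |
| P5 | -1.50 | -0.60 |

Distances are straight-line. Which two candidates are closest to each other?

P1 and P2

Pairwise distances:
P1–P2: 0.96
P2–P4: 2.39
P1–P4: 2.68
P1–P5: 4.08
P2–P5: 4.96
P3–P5: 5.87
P4–P5: 6.42
P1–P3: 6.81
P2–P3: 6.98
P3–P4: 9.36
Closest pair: P1–P2 at 0.96.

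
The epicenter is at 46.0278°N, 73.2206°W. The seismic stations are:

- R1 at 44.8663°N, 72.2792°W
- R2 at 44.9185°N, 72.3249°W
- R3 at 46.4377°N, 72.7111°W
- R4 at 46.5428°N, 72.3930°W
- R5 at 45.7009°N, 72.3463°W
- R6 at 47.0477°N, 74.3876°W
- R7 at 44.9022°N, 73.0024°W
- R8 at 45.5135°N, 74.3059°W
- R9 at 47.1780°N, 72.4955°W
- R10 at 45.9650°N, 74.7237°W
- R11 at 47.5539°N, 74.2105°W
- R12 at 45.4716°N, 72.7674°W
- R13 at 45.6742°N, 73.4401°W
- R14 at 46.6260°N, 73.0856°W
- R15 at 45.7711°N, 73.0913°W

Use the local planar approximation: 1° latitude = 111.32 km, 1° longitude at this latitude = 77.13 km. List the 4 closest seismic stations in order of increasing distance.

Distances from 46.0278°N, 73.2206°W:
R1: √((-1.1615·111.32)² + (0.9414·77.13)²) = √(16718.019351 + 5272.238530) = 148.2911 km
R2: √((-1.1093·111.32)² + (0.8957·77.13)²) = √(15249.107334 + 4772.784341) = 141.4987 km
R3: √((0.4099·111.32)² + (0.5095·77.13)²) = √(2082.103106 + 1544.311976) = 60.2197 km
R4: √((0.5150·111.32)² + (0.8276·77.13)²) = √(3286.705968 + 4074.624824) = 85.7982 km
R5: √((-0.3269·111.32)² + (0.8743·77.13)²) = √(1324.269072 + 4547.446721) = 76.6271 km
R6: √((1.0199·111.32)² + (-1.1670·77.13)²) = √(12890.257080 + 8101.927915) = 144.8868 km
R7: √((-1.1256·111.32)² + (0.2182·77.13)²) = √(15700.539078 + 283.241024) = 126.4270 km
R8: √((-0.5143·111.32)² + (-1.0853·77.13)²) = √(3277.777306 + 7007.228323) = 101.4150 km
R9: √((1.1502·111.32)² + (0.7251·77.13)²) = √(16394.309205 + 3127.825190) = 139.7216 km
R10: √((-0.0628·111.32)² + (-1.5031·77.13)²) = √(48.872627 + 13440.716238) = 116.1447 km
R11: √((1.5261·111.32)² + (-0.9899·77.13)²) = √(28861.066801 + 5829.473216) = 186.2540 km
R12: √((-0.5562·111.32)² + (0.4532·77.13)²) = √(3833.613841 + 1221.874117) = 71.1020 km
R13: √((-0.3536·111.32)² + (-0.2195·77.13)²) = √(1549.426245 + 286.626085) = 42.8492 km
R14: √((0.5982·111.32)² + (0.1350·77.13)²) = √(4434.444387 + 108.421198) = 67.4008 km
R15: √((-0.2567·111.32)² + (0.1293·77.13)²) = √(816.578860 + 99.458914) = 30.2661 km
Sorted: R15 (30.2661 km) < R13 (42.8492 km) < R3 (60.2197 km) < R14 (67.4008 km) < R12 (71.1020 km) < R5 (76.6271 km) < …

R15, R13, R3, R14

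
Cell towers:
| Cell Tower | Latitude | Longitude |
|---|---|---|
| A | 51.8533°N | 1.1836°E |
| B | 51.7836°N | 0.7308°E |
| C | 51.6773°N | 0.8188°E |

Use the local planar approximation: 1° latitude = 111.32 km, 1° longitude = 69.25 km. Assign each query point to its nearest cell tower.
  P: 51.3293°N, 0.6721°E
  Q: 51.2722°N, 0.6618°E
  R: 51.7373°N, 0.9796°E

P at 51.3293°N, 0.6721°E:
  A: √((0.5240·111.32)² + (0.5115·69.25)²) = √(3402.584892 + 1254.673807) = 68.2441 km
  B: √((0.4543·111.32)² + (0.0587·69.25)²) = √(2557.595558 + 16.524022) = 50.7358 km
  C: √((0.3480·111.32)² + (0.1467·69.25)²) = √(1500.738013 + 103.204773) = 40.0493 km
  → nearest: C (40.0493 km)
Q at 51.2722°N, 0.6618°E:
  A: √((0.5811·111.32)² + (0.5218·69.25)²) = √(4184.544072 + 1305.712931) = 74.0963 km
  B: √((0.5114·111.32)² + (0.0690·69.25)²) = √(3240.916506 + 22.831673) = 57.1292 km
  C: √((0.4051·111.32)² + (0.1570·69.25)²) = √(2033.625045 + 118.205820) = 46.3878 km
  → nearest: C (46.3878 km)
R at 51.7373°N, 0.9796°E:
  A: √((0.1160·111.32)² + (0.2040·69.25)²) = √(166.748668 + 199.572129) = 19.1395 km
  B: √((0.0463·111.32)² + (-0.2488·69.25)²) = √(26.564912 + 296.852224) = 17.9838 km
  C: √((-0.0600·111.32)² + (-0.1608·69.25)²) = √(44.611713 + 123.997133) = 12.9849 km
  → nearest: C (12.9849 km)

P→C; Q→C; R→C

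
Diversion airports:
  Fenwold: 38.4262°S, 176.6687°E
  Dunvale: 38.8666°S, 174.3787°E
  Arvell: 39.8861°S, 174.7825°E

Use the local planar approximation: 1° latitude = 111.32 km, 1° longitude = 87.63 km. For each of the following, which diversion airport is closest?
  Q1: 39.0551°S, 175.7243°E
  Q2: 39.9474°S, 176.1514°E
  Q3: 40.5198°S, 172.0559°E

Q1→Fenwold; Q2→Arvell; Q3→Arvell

Q1 at 39.0551°S, 175.7243°E:
  Fenwold: √((0.6289·111.32)² + (0.9444·87.63)²) = √(4901.280804 + 6848.848826) = 108.3980 km
  Dunvale: √((0.1885·111.32)² + (-1.3456·87.63)²) = √(440.320702 + 13903.930245) = 119.7675 km
  Arvell: √((-0.8310·111.32)² + (-0.9418·87.63)²) = √(8557.530248 + 6811.190006) = 123.9706 km
  → nearest: Fenwold (108.3980 km)
Q2 at 39.9474°S, 176.1514°E:
  Fenwold: √((1.5212·111.32)² + (0.5173·87.63)²) = √(28676.030181 + 2054.899470) = 175.3024 km
  Dunvale: √((1.0808·111.32)² + (-1.7727·87.63)²) = √(14475.616448 + 24131.044070) = 196.4858 km
  Arvell: √((0.0613·111.32)² + (-1.3689·87.63)²) = √(46.565830 + 14389.611554) = 120.1506 km
  → nearest: Arvell (120.1506 km)
Q3 at 40.5198°S, 172.0559°E:
  Fenwold: √((2.0936·111.32)² + (4.6128·87.63)²) = √(54316.754778 + 163393.536764) = 466.5944 km
  Dunvale: √((1.6532·111.32)² + (2.3228·87.63)²) = √(33868.595603 + 41431.366554) = 274.4084 km
  Arvell: √((0.6337·111.32)² + (2.7266·87.63)²) = √(4976.383135 + 57088.480554) = 249.1282 km
  → nearest: Arvell (249.1282 km)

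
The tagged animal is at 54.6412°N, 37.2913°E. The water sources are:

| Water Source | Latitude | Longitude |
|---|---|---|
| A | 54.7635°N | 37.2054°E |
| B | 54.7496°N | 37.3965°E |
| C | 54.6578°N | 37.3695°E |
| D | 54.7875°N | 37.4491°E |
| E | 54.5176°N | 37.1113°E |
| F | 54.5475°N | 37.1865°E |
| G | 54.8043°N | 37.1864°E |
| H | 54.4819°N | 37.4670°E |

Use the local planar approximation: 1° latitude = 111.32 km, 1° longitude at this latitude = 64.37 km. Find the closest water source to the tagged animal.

C

Distances from 54.6412°N, 37.2913°E:
A: 14.6945 km
B: 13.8373 km
C: 5.3622 km
D: 19.1941 km
E: 17.9879 km
F: 12.4221 km
G: 19.3713 km
H: 21.0329 km
Minimum: C at 5.3622 km.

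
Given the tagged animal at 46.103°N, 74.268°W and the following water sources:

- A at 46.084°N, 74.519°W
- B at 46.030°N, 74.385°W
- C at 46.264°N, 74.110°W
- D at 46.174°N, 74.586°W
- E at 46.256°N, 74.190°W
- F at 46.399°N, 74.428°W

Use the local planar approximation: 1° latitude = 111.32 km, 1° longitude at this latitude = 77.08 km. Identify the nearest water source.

B

Distances from 46.103°N, 74.268°W:
A: 19.462 km
B: 12.140 km
C: 21.669 km
D: 25.754 km
E: 18.062 km
F: 35.183 km
Minimum: B at 12.140 km.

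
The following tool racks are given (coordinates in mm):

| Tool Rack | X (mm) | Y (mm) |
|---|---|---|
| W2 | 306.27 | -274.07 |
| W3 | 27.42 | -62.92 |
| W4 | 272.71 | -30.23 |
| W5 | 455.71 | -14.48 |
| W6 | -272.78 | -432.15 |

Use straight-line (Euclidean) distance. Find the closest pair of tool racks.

Pairwise distances:
W4–W5: 183.68 mm
W2–W4: 246.14 mm
W3–W4: 247.46 mm
W2–W5: 299.53 mm
W2–W3: 349.77 mm
W3–W5: 431.02 mm
W3–W6: 475.87 mm
W2–W6: 600.24 mm
W4–W6: 677.57 mm
W5–W6: 839.73 mm
Closest pair: W4–W5 at 183.68 mm.

W4 and W5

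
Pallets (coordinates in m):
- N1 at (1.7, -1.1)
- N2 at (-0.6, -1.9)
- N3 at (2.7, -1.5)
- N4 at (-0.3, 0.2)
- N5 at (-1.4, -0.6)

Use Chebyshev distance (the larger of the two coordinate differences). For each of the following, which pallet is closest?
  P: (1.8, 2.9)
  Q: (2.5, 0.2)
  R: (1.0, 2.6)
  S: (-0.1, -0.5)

P at (1.8, 2.9):
  N1: 4.0000 m
  N2: 4.8000 m
  N3: 4.4000 m
  N4: 2.7000 m
  N5: 3.5000 m
  → nearest: N4 (2.7000 m)
Q at (2.5, 0.2):
  N1: 1.3000 m
  N2: 3.1000 m
  N3: 1.7000 m
  N4: 2.8000 m
  N5: 3.9000 m
  → nearest: N1 (1.3000 m)
R at (1.0, 2.6):
  N1: 3.7000 m
  N2: 4.5000 m
  N3: 4.1000 m
  N4: 2.4000 m
  N5: 3.2000 m
  → nearest: N4 (2.4000 m)
S at (-0.1, -0.5):
  N1: 1.8000 m
  N2: 1.4000 m
  N3: 2.8000 m
  N4: 0.7000 m
  N5: 1.3000 m
  → nearest: N4 (0.7000 m)

P→N4; Q→N1; R→N4; S→N4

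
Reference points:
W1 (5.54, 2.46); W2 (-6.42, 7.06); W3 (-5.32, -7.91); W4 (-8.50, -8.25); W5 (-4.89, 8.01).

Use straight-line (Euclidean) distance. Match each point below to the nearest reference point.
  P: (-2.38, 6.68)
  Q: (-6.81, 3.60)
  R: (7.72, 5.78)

P→W5; Q→W2; R→W1

P at (-2.38, 6.68):
  W1: √((7.92)² + (-4.22)²) = √(62.7264 + 17.8084) = 8.97
  W2: √((-4.04)² + (0.38)²) = √(16.3216 + 0.1444) = 4.06
  W3: √((-2.94)² + (-14.59)²) = √(8.6436 + 212.8681) = 14.88
  W4: √((-6.12)² + (-14.93)²) = √(37.4544 + 222.9049) = 16.14
  W5: √((-2.51)² + (1.33)²) = √(6.3001 + 1.7689) = 2.84
  → nearest: W5 (2.84)
Q at (-6.81, 3.60):
  W1: √((12.35)² + (-1.14)²) = √(152.5225 + 1.2996) = 12.40
  W2: √((0.39)² + (3.46)²) = √(0.1521 + 11.9716) = 3.48
  W3: √((1.49)² + (-11.51)²) = √(2.2201 + 132.4801) = 11.61
  W4: √((-1.69)² + (-11.85)²) = √(2.8561 + 140.4225) = 11.97
  W5: √((1.92)² + (4.41)²) = √(3.6864 + 19.4481) = 4.81
  → nearest: W2 (3.48)
R at (7.72, 5.78):
  W1: √((-2.18)² + (-3.32)²) = √(4.7524 + 11.0224) = 3.97
  W2: √((-14.14)² + (1.28)²) = √(199.9396 + 1.6384) = 14.20
  W3: √((-13.04)² + (-13.69)²) = √(170.0416 + 187.4161) = 18.91
  W4: √((-16.22)² + (-14.03)²) = √(263.0884 + 196.8409) = 21.45
  W5: √((-12.61)² + (2.23)²) = √(159.0121 + 4.9729) = 12.81
  → nearest: W1 (3.97)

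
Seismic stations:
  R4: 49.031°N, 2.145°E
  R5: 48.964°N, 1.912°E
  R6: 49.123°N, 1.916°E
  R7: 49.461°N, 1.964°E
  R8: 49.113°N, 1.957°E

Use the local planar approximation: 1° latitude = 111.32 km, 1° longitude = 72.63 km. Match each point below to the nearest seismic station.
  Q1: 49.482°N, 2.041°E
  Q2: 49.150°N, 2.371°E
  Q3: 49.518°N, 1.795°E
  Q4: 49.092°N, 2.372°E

Q1→R7; Q2→R4; Q3→R7; Q4→R4

Q1 at 49.482°N, 2.041°E:
  R4: √((-0.451·111.32)² + (0.104·72.63)²) = √(2520.57416 + 57.05566) = 50.770 km
  R5: √((-0.518·111.32)² + (-0.129·72.63)²) = √(3325.10922 + 87.78322) = 58.420 km
  R6: √((-0.359·111.32)² + (-0.125·72.63)²) = √(1597.11170 + 82.42370) = 40.982 km
  R7: √((-0.021·111.32)² + (-0.077·72.63)²) = √(5.46493 + 31.27617) = 6.061 km
  R8: √((-0.369·111.32)² + (-0.084·72.63)²) = √(1687.32650 + 37.22122) = 41.528 km
  → nearest: R7 (6.061 km)
Q2 at 49.150°N, 2.371°E:
  R4: √((-0.119·111.32)² + (-0.226·72.63)²) = √(175.48513 + 269.43187) = 21.093 km
  R5: √((-0.186·111.32)² + (-0.459·72.63)²) = √(428.71856 + 1111.36690) = 39.244 km
  R6: √((-0.027·111.32)² + (-0.455·72.63)²) = √(9.03387 + 1092.08108) = 33.183 km
  R7: √((0.311·111.32)² + (-0.407·72.63)²) = √(1198.58041 + 873.81784) = 45.524 km
  R8: √((-0.037·111.32)² + (-0.414·72.63)²) = √(16.96484 + 904.13394) = 30.350 km
  → nearest: R4 (21.093 km)
Q3 at 49.518°N, 1.795°E:
  R4: √((-0.487·111.32)² + (0.350·72.63)²) = √(2939.03202 + 646.20182) = 59.877 km
  R5: √((-0.554·111.32)² + (0.117·72.63)²) = √(3803.34678 + 72.21108) = 62.254 km
  R6: √((-0.395·111.32)² + (0.121·72.63)²) = √(1933.48402 + 77.23299) = 44.841 km
  R7: √((-0.057·111.32)² + (0.169·72.63)²) = √(40.26207 + 150.66261) = 13.818 km
  R8: √((-0.405·111.32)² + (0.162·72.63)²) = √(2032.62116 + 138.44017) = 46.595 km
  → nearest: R7 (13.818 km)
Q4 at 49.092°N, 2.372°E:
  R4: √((-0.061·111.32)² + (-0.227·72.63)²) = √(46.11116 + 271.82150) = 17.831 km
  R5: √((-0.128·111.32)² + (-0.460·72.63)²) = √(203.03286 + 1116.21474) = 36.321 km
  R6: √((0.031·111.32)² + (-0.456·72.63)²) = √(11.90885 + 1096.88671) = 33.299 km
  R7: √((0.369·111.32)² + (-0.408·72.63)²) = √(1687.32650 + 878.11706) = 50.650 km
  R8: √((0.021·111.32)² + (-0.415·72.63)²) = √(5.46493 + 908.50701) = 30.232 km
  → nearest: R4 (17.831 km)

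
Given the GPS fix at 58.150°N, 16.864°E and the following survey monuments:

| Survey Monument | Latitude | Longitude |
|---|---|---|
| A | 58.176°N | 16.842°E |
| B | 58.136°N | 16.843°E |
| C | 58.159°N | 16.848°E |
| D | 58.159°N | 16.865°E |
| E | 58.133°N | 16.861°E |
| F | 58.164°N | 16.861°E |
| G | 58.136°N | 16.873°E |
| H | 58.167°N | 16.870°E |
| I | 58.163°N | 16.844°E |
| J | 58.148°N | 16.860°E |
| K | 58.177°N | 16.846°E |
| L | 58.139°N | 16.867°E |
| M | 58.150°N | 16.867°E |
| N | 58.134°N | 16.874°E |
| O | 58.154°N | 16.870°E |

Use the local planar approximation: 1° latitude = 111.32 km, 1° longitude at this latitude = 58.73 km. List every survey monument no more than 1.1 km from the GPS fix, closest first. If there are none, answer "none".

M, J, O, D

Distances from 58.150°N, 16.864°E:
A: 3.170 km
B: 1.987 km
C: 1.374 km
D: 1.004 km
E: 1.901 km
F: 1.568 km
G: 1.646 km
H: 1.925 km
I: 1.864 km
J: 0.324 km
K: 3.186 km
L: 1.237 km
M: 0.176 km
N: 1.875 km
O: 0.568 km
Threshold 1.1 km: M (0.176 km), J (0.324 km), O (0.568 km), D (1.004 km) are within range.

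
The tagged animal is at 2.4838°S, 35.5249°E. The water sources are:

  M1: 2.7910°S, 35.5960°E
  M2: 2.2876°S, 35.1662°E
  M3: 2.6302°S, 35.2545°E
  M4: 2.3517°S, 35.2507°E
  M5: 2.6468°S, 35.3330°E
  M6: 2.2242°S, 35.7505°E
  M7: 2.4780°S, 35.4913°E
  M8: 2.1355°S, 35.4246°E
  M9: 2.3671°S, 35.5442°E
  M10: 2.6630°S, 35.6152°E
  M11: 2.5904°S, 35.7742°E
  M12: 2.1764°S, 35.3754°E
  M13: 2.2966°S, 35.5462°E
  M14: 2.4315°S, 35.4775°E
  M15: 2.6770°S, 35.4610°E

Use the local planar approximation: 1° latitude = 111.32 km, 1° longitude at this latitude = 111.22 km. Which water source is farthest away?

Distances from 2.4838°S, 35.5249°E:
M1: √((-0.3072·111.32)² + (0.0711·111.22)²) = √(1169.469280 + 62.532384) = 35.0999 km
M2: √((0.1962·111.32)² + (-0.3587·111.22)²) = √(477.028582 + 1591.580226) = 45.4820 km
M3: √((-0.1464·111.32)² + (-0.2704·111.22)²) = √(265.600292 + 904.438739) = 34.2058 km
M4: √((0.1321·111.32)² + (-0.2742·111.22)²) = √(216.247966 + 930.037976) = 33.8568 km
M5: √((-0.1630·111.32)² + (-0.1919·111.22)²) = √(329.246831 + 455.528686) = 28.0138 km
M6: √((0.2596·111.32)² + (0.2256·111.22)²) = √(835.133243 + 629.569923) = 38.2714 km
M7: √((0.0058·111.32)² + (-0.0336·111.22)²) = √(0.416872 + 13.965109) = 3.7924 km
M8: √((0.3483·111.32)² + (-0.1003·111.22)²) = √(1503.326608 + 124.442191) = 40.3456 km
M9: √((0.1167·111.32)² + (0.0193·111.22)²) = √(168.767224 + 4.607660) = 13.1672 km
M10: √((-0.1792·111.32)² + (0.0903·111.22)²) = √(397.944408 + 100.865183) = 22.3340 km
M11: √((-0.1066·111.32)² + (0.2493·111.22)²) = √(140.818854 + 768.794625) = 30.1598 km
M12: √((0.3074·111.32)² + (-0.1495·111.22)²) = √(1170.992522 + 276.470098) = 38.0455 km
M13: √((0.1872·111.32)² + (0.0213·111.22)²) = √(434.268256 + 5.612095) = 20.9733 km
M14: √((0.0523·111.32)² + (-0.0474·111.22)²) = √(33.896103 + 27.792170) = 7.8542 km
M15: √((-0.1932·111.32)² + (-0.0639·111.22)²) = √(462.552081 + 50.508852) = 22.6508 km
Maximum: M2 at 45.4820 km.

M2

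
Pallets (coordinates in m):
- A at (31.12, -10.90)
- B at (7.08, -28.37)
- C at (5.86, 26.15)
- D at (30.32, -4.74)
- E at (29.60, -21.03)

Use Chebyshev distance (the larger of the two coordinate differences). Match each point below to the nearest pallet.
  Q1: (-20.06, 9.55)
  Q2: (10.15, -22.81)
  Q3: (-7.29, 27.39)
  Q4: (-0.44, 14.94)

Q1→C; Q2→B; Q3→C; Q4→C

Q1 at (-20.06, 9.55):
  A: max(|51.18|, |-20.45|) = 51.18 m
  B: max(|27.14|, |-37.92|) = 37.92 m
  C: max(|25.92|, |16.60|) = 25.92 m
  D: max(|50.38|, |-14.29|) = 50.38 m
  E: max(|49.66|, |-30.58|) = 49.66 m
  → nearest: C (25.92 m)
Q2 at (10.15, -22.81):
  A: max(|20.97|, |11.91|) = 20.97 m
  B: max(|-3.07|, |-5.56|) = 5.56 m
  C: max(|-4.29|, |48.96|) = 48.96 m
  D: max(|20.17|, |18.07|) = 20.17 m
  E: max(|19.45|, |1.78|) = 19.45 m
  → nearest: B (5.56 m)
Q3 at (-7.29, 27.39):
  A: max(|38.41|, |-38.29|) = 38.41 m
  B: max(|14.37|, |-55.76|) = 55.76 m
  C: max(|13.15|, |-1.24|) = 13.15 m
  D: max(|37.61|, |-32.13|) = 37.61 m
  E: max(|36.89|, |-48.42|) = 48.42 m
  → nearest: C (13.15 m)
Q4 at (-0.44, 14.94):
  A: max(|31.56|, |-25.84|) = 31.56 m
  B: max(|7.52|, |-43.31|) = 43.31 m
  C: max(|6.30|, |11.21|) = 11.21 m
  D: max(|30.76|, |-19.68|) = 30.76 m
  E: max(|30.04|, |-35.97|) = 35.97 m
  → nearest: C (11.21 m)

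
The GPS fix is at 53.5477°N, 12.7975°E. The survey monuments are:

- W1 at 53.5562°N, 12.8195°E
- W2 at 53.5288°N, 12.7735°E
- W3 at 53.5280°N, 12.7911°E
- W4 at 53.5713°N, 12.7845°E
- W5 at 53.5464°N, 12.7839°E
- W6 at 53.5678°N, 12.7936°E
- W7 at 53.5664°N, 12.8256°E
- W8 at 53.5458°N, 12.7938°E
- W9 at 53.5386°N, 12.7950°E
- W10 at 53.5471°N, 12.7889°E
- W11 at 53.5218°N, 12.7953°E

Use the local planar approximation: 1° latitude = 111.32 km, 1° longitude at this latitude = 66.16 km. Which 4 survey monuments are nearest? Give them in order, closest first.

W8, W10, W5, W9

Distances from 53.5477°N, 12.7975°E:
W1: 1.7361 km
W2: 2.6359 km
W3: 2.2335 km
W4: 2.7644 km
W5: 0.9113 km
W6: 2.2524 km
W7: 2.7910 km
W8: 0.3235 km
W9: 1.0264 km
W10: 0.5729 km
W11: 2.8869 km
Sorted: W8 (0.3235 km) < W10 (0.5729 km) < W5 (0.9113 km) < W9 (1.0264 km) < W1 (1.7361 km) < W3 (2.2335 km) < …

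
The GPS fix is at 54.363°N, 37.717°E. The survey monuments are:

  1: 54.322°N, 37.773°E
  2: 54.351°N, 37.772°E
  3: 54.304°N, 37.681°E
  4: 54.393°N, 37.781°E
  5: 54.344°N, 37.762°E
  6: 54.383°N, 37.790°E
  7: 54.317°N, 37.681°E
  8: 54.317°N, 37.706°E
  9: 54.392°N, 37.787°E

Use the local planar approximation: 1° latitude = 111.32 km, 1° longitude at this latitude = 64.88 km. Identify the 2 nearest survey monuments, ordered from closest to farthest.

Distances from 54.363°N, 37.717°E:
1: √((-0.041·111.32)² + (0.056·64.88)²) = √(20.83119 + 13.20072) = 5.834 km
2: √((-0.012·111.32)² + (0.055·64.88)²) = √(1.78447 + 12.73348) = 3.810 km
3: √((-0.059·111.32)² + (-0.036·64.88)²) = √(43.13705 + 5.45540) = 6.971 km
4: √((0.030·111.32)² + (0.064·64.88)²) = √(11.15293 + 17.24176) = 5.329 km
5: √((-0.019·111.32)² + (0.045·64.88)²) = √(4.47356 + 8.52406) = 3.605 km
6: √((0.020·111.32)² + (0.073·64.88)²) = √(4.95686 + 22.43197) = 5.233 km
7: √((-0.046·111.32)² + (-0.036·64.88)²) = √(26.22177 + 5.45540) = 5.628 km
8: √((-0.046·111.32)² + (-0.011·64.88)²) = √(26.22177 + 0.50934) = 5.170 km
9: √((0.029·111.32)² + (0.070·64.88)²) = √(10.42179 + 20.62613) = 5.572 km
Sorted: 5 (3.605 km) < 2 (3.810 km) < 8 (5.170 km) < 6 (5.233 km) < …

5, 2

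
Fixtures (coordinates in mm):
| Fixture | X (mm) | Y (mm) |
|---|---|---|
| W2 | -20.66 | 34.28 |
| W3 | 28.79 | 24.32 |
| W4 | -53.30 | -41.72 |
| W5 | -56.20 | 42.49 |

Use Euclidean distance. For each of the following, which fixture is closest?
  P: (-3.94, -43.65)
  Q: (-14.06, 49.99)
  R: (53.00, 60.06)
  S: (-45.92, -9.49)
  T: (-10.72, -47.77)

P→W4; Q→W2; R→W3; S→W4; T→W4

P at (-3.94, -43.65):
  W2: 79.70 mm
  W3: 75.44 mm
  W4: 49.40 mm
  W5: 100.75 mm
  → nearest: W4 (49.40 mm)
Q at (-14.06, 49.99):
  W2: 17.04 mm
  W3: 49.95 mm
  W4: 99.75 mm
  W5: 42.80 mm
  → nearest: W2 (17.04 mm)
R at (53.00, 60.06):
  W2: 78.04 mm
  W3: 43.17 mm
  W4: 147.17 mm
  W5: 110.60 mm
  → nearest: W3 (43.17 mm)
S at (-45.92, -9.49):
  W2: 50.54 mm
  W3: 82.00 mm
  W4: 33.06 mm
  W5: 52.99 mm
  → nearest: W4 (33.06 mm)
T at (-10.72, -47.77):
  W2: 82.65 mm
  W3: 82.21 mm
  W4: 43.01 mm
  W5: 101.07 mm
  → nearest: W4 (43.01 mm)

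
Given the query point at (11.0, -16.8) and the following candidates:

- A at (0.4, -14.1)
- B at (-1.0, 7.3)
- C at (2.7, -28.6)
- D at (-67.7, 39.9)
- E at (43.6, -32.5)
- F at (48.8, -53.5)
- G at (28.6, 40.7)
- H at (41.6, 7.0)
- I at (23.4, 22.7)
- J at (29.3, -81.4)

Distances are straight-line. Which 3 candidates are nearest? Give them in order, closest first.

A, C, B

Distances from (11.0, -16.8):
A: √((-10.6)² + (2.7)²) = √(112.360 + 7.290) = 10.9
B: √((-12.0)² + (24.1)²) = √(144.000 + 580.810) = 26.9
C: √((-8.3)² + (-11.8)²) = √(68.890 + 139.240) = 14.4
D: √((-78.7)² + (56.7)²) = √(6193.690 + 3214.890) = 97.0
E: √((32.6)² + (-15.7)²) = √(1062.760 + 246.490) = 36.2
F: √((37.8)² + (-36.7)²) = √(1428.840 + 1346.890) = 52.7
G: √((17.6)² + (57.5)²) = √(309.760 + 3306.250) = 60.1
H: √((30.6)² + (23.8)²) = √(936.360 + 566.440) = 38.8
I: √((12.4)² + (39.5)²) = √(153.760 + 1560.250) = 41.4
J: √((18.3)² + (-64.6)²) = √(334.890 + 4173.160) = 67.1
Sorted: A (10.9) < C (14.4) < B (26.9) < E (36.2) < H (38.8) < …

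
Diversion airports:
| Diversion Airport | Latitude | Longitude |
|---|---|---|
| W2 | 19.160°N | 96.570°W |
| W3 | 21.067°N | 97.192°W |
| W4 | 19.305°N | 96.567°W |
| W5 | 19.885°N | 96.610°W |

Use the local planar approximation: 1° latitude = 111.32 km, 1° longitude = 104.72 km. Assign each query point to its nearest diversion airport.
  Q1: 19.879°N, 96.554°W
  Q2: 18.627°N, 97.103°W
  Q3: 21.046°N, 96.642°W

Q1→W5; Q2→W2; Q3→W3

Q1 at 19.879°N, 96.554°W:
  W2: √((-0.719·111.32)² + (-0.016·104.72)²) = √(6406.25433 + 2.80737) = 80.057 km
  W3: √((1.188·111.32)² + (-0.638·104.72)²) = √(17489.57582 + 4463.75783) = 148.167 km
  W4: √((-0.574·111.32)² + (-0.013·104.72)²) = √(4082.91351 + 1.85330) = 63.912 km
  W5: √((0.006·111.32)² + (-0.056·104.72)²) = √(0.44612 + 34.39025) = 5.902 km
  → nearest: W5 (5.902 km)
Q2 at 18.627°N, 97.103°W:
  W2: √((0.533·111.32)² + (0.533·104.72)²) = √(3520.47134 + 3115.39906) = 81.461 km
  W3: √((2.440·111.32)² + (-0.089·104.72)²) = √(73777.85899 + 86.86389) = 271.781 km
  W4: √((0.678·111.32)² + (0.536·104.72)²) = √(5696.46959 + 3150.56792) = 94.059 km
  W5: √((1.258·111.32)² + (0.493·104.72)²) = √(19611.35845 + 2665.34300) = 149.254 km
  → nearest: W2 (81.461 km)
Q3 at 21.046°N, 96.642°W:
  W2: √((-1.886·111.32)² + (0.072·104.72)²) = √(44078.80095 + 56.84919) = 210.085 km
  W3: √((0.021·111.32)² + (-0.550·104.72)²) = √(5.46493 + 3317.29922) = 57.643 km
  W4: √((-1.741·111.32)² + (0.075·104.72)²) = √(37561.58738 + 61.68532) = 193.967 km
  W5: √((-1.161·111.32)² + (0.032·104.72)²) = √(16703.62898 + 11.22947) = 129.286 km
  → nearest: W3 (57.643 km)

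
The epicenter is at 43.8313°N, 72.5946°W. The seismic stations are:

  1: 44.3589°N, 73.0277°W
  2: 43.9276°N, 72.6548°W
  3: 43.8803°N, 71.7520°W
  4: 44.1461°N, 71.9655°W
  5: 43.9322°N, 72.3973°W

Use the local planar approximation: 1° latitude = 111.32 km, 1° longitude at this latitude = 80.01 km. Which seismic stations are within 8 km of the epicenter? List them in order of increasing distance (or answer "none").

none

Distances from 43.8313°N, 72.5946°W:
1: √((0.5276·111.32)² + (-0.4331·80.01)²) = √(3449.498569 + 1200.784044) = 68.1930 km
2: √((0.0963·111.32)² + (-0.0602·80.01)²) = √(114.920887 + 23.199655) = 11.7525 km
3: √((0.0490·111.32)² + (0.8426·80.01)²) = √(29.753534 + 4544.974495) = 67.6367 km
4: √((0.3148·111.32)² + (0.6291·80.01)²) = √(1228.049415 + 2533.540850) = 61.3318 km
5: √((0.1009·111.32)² + (0.1973·80.01)²) = √(126.162047 + 249.196944) = 19.3742 km
Threshold 8 km: none within range.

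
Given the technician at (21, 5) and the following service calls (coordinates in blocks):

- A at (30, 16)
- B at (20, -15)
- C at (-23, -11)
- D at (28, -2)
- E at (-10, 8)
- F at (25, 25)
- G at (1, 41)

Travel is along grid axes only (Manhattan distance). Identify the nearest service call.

Distances from (21, 5):
A: |9| + |11| = 9 + 11 = 20 blocks
B: |-1| + |-20| = 1 + 20 = 21 blocks
C: |-44| + |-16| = 44 + 16 = 60 blocks
D: |7| + |-7| = 7 + 7 = 14 blocks
E: |-31| + |3| = 31 + 3 = 34 blocks
F: |4| + |20| = 4 + 20 = 24 blocks
G: |-20| + |36| = 20 + 36 = 56 blocks
Minimum: D at 14 blocks.

D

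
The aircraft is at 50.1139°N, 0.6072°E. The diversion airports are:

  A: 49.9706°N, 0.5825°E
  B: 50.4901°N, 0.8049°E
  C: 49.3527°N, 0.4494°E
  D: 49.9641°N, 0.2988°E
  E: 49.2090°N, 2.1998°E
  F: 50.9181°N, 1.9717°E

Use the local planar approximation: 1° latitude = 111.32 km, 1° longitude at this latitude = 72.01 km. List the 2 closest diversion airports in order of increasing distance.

Distances from 50.1139°N, 0.6072°E:
A: 16.0510 km
B: 44.2322 km
C: 85.4953 km
D: 27.7718 km
E: 152.6416 km
F: 132.9249 km
Sorted: A (16.0510 km) < D (27.7718 km) < B (44.2322 km) < C (85.4953 km) < …

A, D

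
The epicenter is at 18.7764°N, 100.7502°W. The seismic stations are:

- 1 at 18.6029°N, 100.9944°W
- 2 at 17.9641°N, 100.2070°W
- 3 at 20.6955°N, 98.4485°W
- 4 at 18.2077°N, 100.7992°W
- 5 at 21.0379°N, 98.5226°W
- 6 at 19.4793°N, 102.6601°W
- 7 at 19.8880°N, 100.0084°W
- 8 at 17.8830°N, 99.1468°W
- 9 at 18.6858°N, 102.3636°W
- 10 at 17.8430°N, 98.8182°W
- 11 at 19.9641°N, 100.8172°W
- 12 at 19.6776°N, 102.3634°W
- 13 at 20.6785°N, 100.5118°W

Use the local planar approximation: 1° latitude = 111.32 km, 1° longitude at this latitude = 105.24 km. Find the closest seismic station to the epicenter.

Distances from 18.7764°N, 100.7502°W:
1: 32.1481 km
2: 106.9800 km
3: 322.9789 km
4: 63.5174 km
5: 344.0012 km
6: 215.6912 km
7: 146.3109 km
8: 195.8692 km
9: 170.0935 km
10: 228.3353 km
11: 132.4026 km
12: 197.1988 km
13: 213.2230 km
Minimum: 1 at 32.1481 km.

1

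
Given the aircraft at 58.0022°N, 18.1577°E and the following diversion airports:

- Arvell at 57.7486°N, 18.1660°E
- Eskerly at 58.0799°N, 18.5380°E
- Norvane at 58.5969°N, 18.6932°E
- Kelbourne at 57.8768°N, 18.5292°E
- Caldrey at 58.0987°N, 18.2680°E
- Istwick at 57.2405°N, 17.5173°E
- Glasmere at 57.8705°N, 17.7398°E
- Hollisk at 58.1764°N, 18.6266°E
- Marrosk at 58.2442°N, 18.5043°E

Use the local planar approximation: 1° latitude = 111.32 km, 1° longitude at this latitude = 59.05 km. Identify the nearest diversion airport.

Distances from 58.0022°N, 18.1577°E:
Arvell: √((-0.2536·111.32)² + (0.0083·59.05)²) = √(796.975358 + 0.240213) = 28.2350 km
Eskerly: √((0.0777·111.32)² + (0.3803·59.05)²) = √(74.814957 + 504.304049) = 24.0649 km
Norvane: √((0.5947·111.32)² + (0.5355·59.05)²) = √(4382.705334 + 999.905033) = 73.3663 km
Kelbourne: √((-0.1254·111.32)² + (0.3715·59.05)²) = √(194.868422 + 481.235260) = 26.0020 km
Caldrey: √((0.0965·111.32)² + (0.1103·59.05)²) = √(115.398728 + 42.421970) = 12.5627 km
Istwick: √((-0.7617·111.32)² + (-0.6404·59.05)²) = √(7189.758559 + 1430.021116) = 92.8428 km
Glasmere: √((-0.1317·111.32)² + (-0.4179·59.05)²) = √(214.940347 + 608.954082) = 28.7036 km
Hollisk: √((0.1742·111.32)² + (0.4689·59.05)²) = √(376.047492 + 766.655524) = 33.8039 km
Marrosk: √((0.2420·111.32)² + (0.3466·59.05)²) = √(725.733428 + 418.887037) = 33.8322 km
Minimum: Caldrey at 12.5627 km.

Caldrey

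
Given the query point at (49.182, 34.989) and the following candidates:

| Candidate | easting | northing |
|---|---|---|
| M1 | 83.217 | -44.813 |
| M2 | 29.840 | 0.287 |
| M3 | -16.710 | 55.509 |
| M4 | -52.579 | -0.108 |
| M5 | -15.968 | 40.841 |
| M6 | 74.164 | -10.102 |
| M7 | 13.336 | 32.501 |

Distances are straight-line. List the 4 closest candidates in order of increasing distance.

M7, M2, M6, M5

Distances from (49.182, 34.989):
M1: √((34.035)² + (-79.802)²) = √(1158.38122 + 6368.35920) = 86.757
M2: √((-19.342)² + (-34.702)²) = √(374.11296 + 1204.22880) = 39.728
M3: √((-65.892)² + (20.520)²) = √(4341.75566 + 421.07040) = 69.013
M4: √((-101.761)² + (-35.097)²) = √(10355.30112 + 1231.79941) = 107.643
M5: √((-65.150)² + (5.852)²) = √(4244.52250 + 34.24590) = 65.412
M6: √((24.982)² + (-45.091)²) = √(624.10032 + 2033.19828) = 51.549
M7: √((-35.846)² + (-2.488)²) = √(1284.93572 + 6.19014) = 35.932
Sorted: M7 (35.932) < M2 (39.728) < M6 (51.549) < M5 (65.412) < M3 (69.013) < M1 (86.757) < …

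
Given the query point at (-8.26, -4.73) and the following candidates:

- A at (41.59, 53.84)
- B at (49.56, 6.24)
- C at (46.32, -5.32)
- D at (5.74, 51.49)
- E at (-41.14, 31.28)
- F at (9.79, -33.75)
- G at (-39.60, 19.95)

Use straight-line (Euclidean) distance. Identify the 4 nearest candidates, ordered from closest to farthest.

Distances from (-8.26, -4.73):
A: 76.91
B: 58.85
C: 54.58
D: 57.94
E: 48.76
F: 34.18
G: 39.89
Sorted: F (34.18) < G (39.89) < E (48.76) < C (54.58) < D (57.94) < B (58.85) < …

F, G, E, C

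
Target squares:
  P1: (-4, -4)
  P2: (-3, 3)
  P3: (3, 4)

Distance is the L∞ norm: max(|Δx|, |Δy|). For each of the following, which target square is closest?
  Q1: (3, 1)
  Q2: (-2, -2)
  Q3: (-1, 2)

Q1 at (3, 1):
  P1: 7
  P2: 6
  P3: 3
  → nearest: P3 (3)
Q2 at (-2, -2):
  P1: 2
  P2: 5
  P3: 6
  → nearest: P1 (2)
Q3 at (-1, 2):
  P1: 6
  P2: 2
  P3: 4
  → nearest: P2 (2)

Q1→P3; Q2→P1; Q3→P2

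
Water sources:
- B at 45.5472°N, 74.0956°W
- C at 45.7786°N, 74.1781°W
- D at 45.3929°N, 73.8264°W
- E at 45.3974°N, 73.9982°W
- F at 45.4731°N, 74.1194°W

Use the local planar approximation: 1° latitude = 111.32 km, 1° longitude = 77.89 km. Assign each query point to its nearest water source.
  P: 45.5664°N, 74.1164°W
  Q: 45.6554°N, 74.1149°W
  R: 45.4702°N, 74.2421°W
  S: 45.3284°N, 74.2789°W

P at 45.5664°N, 74.1164°W:
  B: √((-0.0192·111.32)² + (0.0208·77.89)²) = √(4.568239 + 2.624763) = 2.6820 km
  C: √((0.2122·111.32)² + (-0.0617·77.89)²) = √(558.003797 + 23.095839) = 24.1060 km
  D: √((-0.1735·111.32)² + (0.2900·77.89)²) = √(373.031369 + 510.222262) = 29.7196 km
  E: √((-0.1690·111.32)² + (0.1182·77.89)²) = √(353.931979 + 84.761447) = 20.9450 km
  F: √((-0.0933·111.32)² + (-0.0030·77.89)²) = √(107.872236 + 0.054602) = 10.3888 km
  → nearest: B (2.6820 km)
Q at 45.6554°N, 74.1149°W:
  B: √((-0.1082·111.32)² + (0.0193·77.89)²) = √(145.077785 + 2.259842) = 12.1383 km
  C: √((0.1232·111.32)² + (-0.0632·77.89)²) = √(188.090911 + 24.232463) = 14.5713 km
  D: √((-0.2625·111.32)² + (0.2885·77.89)²) = √(853.896062 + 504.957751) = 36.8626 km
  E: √((-0.2580·111.32)² + (0.1167·77.89)²) = √(824.870567 + 82.623791) = 30.1246 km
  F: √((-0.1823·111.32)² + (-0.0045·77.89)²) = √(411.831662 + 0.122854) = 20.2967 km
  → nearest: B (12.1383 km)
R at 45.4702°N, 74.2421°W:
  B: √((0.0770·111.32)² + (0.1465·77.89)²) = √(73.473012 + 130.208296) = 14.2717 km
  C: √((0.3084·111.32)² + (0.0640·77.89)²) = √(1178.623603 + 24.849826) = 34.6911 km
  D: √((-0.0773·111.32)² + (0.4157·77.89)²) = √(74.046645 + 1048.391417) = 33.5028 km
  E: √((-0.0728·111.32)² + (0.2439·77.89)²) = √(65.676372 + 360.900105) = 20.6537 km
  F: √((0.0029·111.32)² + (0.1227·77.89)²) = √(0.104218 + 91.338218) = 9.5626 km
  → nearest: F (9.5626 km)
S at 45.3284°N, 74.2789°W:
  B: √((0.2188·111.32)² + (0.1833·77.89)²) = √(593.254486 + 203.839496) = 28.2329 km
  C: √((0.4502·111.32)² + (0.1008·77.89)²) = √(2511.639917 + 61.643100) = 50.7275 km
  D: √((0.0645·111.32)² + (0.4525·77.89)²) = √(51.554410 + 1242.225885) = 35.9692 km
  E: √((0.0690·111.32)² + (0.2807·77.89)²) = √(58.998990 + 478.022383) = 23.1737 km
  F: √((0.1447·111.32)² + (0.1595·77.89)²) = √(259.467793 + 154.342234) = 20.3423 km
  → nearest: F (20.3423 km)

P→B; Q→B; R→F; S→F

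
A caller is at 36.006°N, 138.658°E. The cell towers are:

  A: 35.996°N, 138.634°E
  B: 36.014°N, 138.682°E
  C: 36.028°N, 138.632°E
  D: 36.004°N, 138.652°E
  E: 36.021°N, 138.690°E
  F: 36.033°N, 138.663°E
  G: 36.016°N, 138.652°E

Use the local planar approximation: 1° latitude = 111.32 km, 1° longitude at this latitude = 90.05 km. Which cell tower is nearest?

Distances from 36.006°N, 138.658°E:
A: √((-0.010·111.32)² + (-0.024·90.05)²) = √(1.23921 + 4.67079) = 2.431 km
B: √((0.008·111.32)² + (0.024·90.05)²) = √(0.79310 + 4.67079) = 2.337 km
C: √((0.022·111.32)² + (-0.026·90.05)²) = √(5.99780 + 5.48169) = 3.388 km
D: √((-0.002·111.32)² + (-0.006·90.05)²) = √(0.04957 + 0.29192) = 0.584 km
E: √((0.015·111.32)² + (0.032·90.05)²) = √(2.78823 + 8.30362) = 3.330 km
F: √((0.027·111.32)² + (0.005·90.05)²) = √(9.03387 + 0.20273) = 3.039 km
G: √((0.010·111.32)² + (-0.006·90.05)²) = √(1.23921 + 0.29192) = 1.237 km
Minimum: D at 0.584 km.

D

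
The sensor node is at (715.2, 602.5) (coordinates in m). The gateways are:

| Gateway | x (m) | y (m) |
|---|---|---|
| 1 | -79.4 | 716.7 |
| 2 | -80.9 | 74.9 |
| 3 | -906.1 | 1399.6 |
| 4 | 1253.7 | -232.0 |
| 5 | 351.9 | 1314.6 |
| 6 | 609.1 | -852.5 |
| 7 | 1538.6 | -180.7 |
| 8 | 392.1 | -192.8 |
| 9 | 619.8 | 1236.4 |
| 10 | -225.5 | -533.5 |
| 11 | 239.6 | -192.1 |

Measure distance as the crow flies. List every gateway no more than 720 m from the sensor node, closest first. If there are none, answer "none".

Distances from (715.2, 602.5):
1: √((-794.6)² + (114.2)²) = √(631389.160 + 13041.640) = 802.8 m
2: √((-796.1)² + (-527.6)²) = √(633775.210 + 278361.760) = 955.1 m
3: √((-1621.3)² + (797.1)²) = √(2628613.690 + 635368.410) = 1806.6 m
4: √((538.5)² + (-834.5)²) = √(289982.250 + 696390.250) = 993.2 m
5: √((-363.3)² + (712.1)²) = √(131986.890 + 507086.410) = 799.4 m
6: √((-106.1)² + (-1455.0)²) = √(11257.210 + 2117025.000) = 1458.9 m
7: √((823.4)² + (-783.2)²) = √(677987.560 + 613402.240) = 1136.4 m
8: √((-323.1)² + (-795.3)²) = √(104393.610 + 632502.090) = 858.4 m
9: √((-95.4)² + (633.9)²) = √(9101.160 + 401829.210) = 641.0 m
10: √((-940.7)² + (-1136.0)²) = √(884916.490 + 1290496.000) = 1474.9 m
11: √((-475.6)² + (-794.6)²) = √(226195.360 + 631389.160) = 926.1 m
Threshold 720 m: 9 (641.0 m) is within range.

9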